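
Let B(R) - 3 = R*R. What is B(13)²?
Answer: 29584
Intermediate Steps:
B(R) = 3 + R² (B(R) = 3 + R*R = 3 + R²)
B(13)² = (3 + 13²)² = (3 + 169)² = 172² = 29584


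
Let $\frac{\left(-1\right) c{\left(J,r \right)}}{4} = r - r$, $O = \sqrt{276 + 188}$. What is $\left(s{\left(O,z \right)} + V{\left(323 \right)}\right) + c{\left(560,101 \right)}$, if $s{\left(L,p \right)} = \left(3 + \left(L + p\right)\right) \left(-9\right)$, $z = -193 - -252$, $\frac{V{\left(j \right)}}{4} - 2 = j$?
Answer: $742 - 36 \sqrt{29} \approx 548.13$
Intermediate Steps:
$V{\left(j \right)} = 8 + 4 j$
$O = 4 \sqrt{29}$ ($O = \sqrt{464} = 4 \sqrt{29} \approx 21.541$)
$c{\left(J,r \right)} = 0$ ($c{\left(J,r \right)} = - 4 \left(r - r\right) = \left(-4\right) 0 = 0$)
$z = 59$ ($z = -193 + 252 = 59$)
$s{\left(L,p \right)} = -27 - 9 L - 9 p$ ($s{\left(L,p \right)} = \left(3 + L + p\right) \left(-9\right) = -27 - 9 L - 9 p$)
$\left(s{\left(O,z \right)} + V{\left(323 \right)}\right) + c{\left(560,101 \right)} = \left(\left(-27 - 9 \cdot 4 \sqrt{29} - 531\right) + \left(8 + 4 \cdot 323\right)\right) + 0 = \left(\left(-27 - 36 \sqrt{29} - 531\right) + \left(8 + 1292\right)\right) + 0 = \left(\left(-558 - 36 \sqrt{29}\right) + 1300\right) + 0 = \left(742 - 36 \sqrt{29}\right) + 0 = 742 - 36 \sqrt{29}$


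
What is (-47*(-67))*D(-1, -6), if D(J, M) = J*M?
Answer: 18894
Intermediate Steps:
(-47*(-67))*D(-1, -6) = (-47*(-67))*(-1*(-6)) = 3149*6 = 18894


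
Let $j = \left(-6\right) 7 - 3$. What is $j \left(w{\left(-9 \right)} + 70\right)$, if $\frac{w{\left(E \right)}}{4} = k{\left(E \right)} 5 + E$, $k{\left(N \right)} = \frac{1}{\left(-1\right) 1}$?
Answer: $-630$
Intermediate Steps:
$k{\left(N \right)} = -1$ ($k{\left(N \right)} = \frac{1}{-1} = -1$)
$w{\left(E \right)} = -20 + 4 E$ ($w{\left(E \right)} = 4 \left(\left(-1\right) 5 + E\right) = 4 \left(-5 + E\right) = -20 + 4 E$)
$j = -45$ ($j = -42 - 3 = -45$)
$j \left(w{\left(-9 \right)} + 70\right) = - 45 \left(\left(-20 + 4 \left(-9\right)\right) + 70\right) = - 45 \left(\left(-20 - 36\right) + 70\right) = - 45 \left(-56 + 70\right) = \left(-45\right) 14 = -630$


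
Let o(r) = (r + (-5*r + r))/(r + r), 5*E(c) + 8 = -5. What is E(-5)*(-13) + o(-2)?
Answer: 323/10 ≈ 32.300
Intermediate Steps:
E(c) = -13/5 (E(c) = -8/5 + (⅕)*(-5) = -8/5 - 1 = -13/5)
o(r) = -3/2 (o(r) = (r - 4*r)/((2*r)) = (-3*r)*(1/(2*r)) = -3/2)
E(-5)*(-13) + o(-2) = -13/5*(-13) - 3/2 = 169/5 - 3/2 = 323/10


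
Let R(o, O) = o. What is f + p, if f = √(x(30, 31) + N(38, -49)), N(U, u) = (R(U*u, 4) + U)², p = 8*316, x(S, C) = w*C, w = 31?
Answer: 2528 + √3327937 ≈ 4352.3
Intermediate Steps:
x(S, C) = 31*C
p = 2528
N(U, u) = (U + U*u)² (N(U, u) = (U*u + U)² = (U + U*u)²)
f = √3327937 (f = √(31*31 + 38²*(1 - 49)²) = √(961 + 1444*(-48)²) = √(961 + 1444*2304) = √(961 + 3326976) = √3327937 ≈ 1824.3)
f + p = √3327937 + 2528 = 2528 + √3327937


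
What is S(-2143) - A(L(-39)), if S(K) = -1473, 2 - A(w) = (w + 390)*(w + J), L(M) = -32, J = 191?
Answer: 55447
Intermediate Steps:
A(w) = 2 - (191 + w)*(390 + w) (A(w) = 2 - (w + 390)*(w + 191) = 2 - (390 + w)*(191 + w) = 2 - (191 + w)*(390 + w))
S(-2143) - A(L(-39)) = -1473 - (-74488 - 1*(-32)² - 581*(-32)) = -1473 - (-74488 - 1*1024 + 18592) = -1473 - (-74488 - 1024 + 18592) = -1473 - 1*(-56920) = -1473 + 56920 = 55447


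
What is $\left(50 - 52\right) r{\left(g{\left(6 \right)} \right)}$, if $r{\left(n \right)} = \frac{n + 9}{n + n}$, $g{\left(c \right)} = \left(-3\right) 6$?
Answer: $- \frac{1}{2} \approx -0.5$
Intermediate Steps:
$g{\left(c \right)} = -18$
$r{\left(n \right)} = \frac{9 + n}{2 n}$
$\left(50 - 52\right) r{\left(g{\left(6 \right)} \right)} = \left(50 - 52\right) \frac{9 - 18}{2 \left(-18\right)} = - 2 \cdot \frac{1}{2} \left(- \frac{1}{18}\right) \left(-9\right) = \left(-2\right) \frac{1}{4} = - \frac{1}{2}$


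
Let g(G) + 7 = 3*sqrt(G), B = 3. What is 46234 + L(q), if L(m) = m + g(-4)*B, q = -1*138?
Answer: 46075 + 18*I ≈ 46075.0 + 18.0*I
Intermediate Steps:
g(G) = -7 + 3*sqrt(G)
q = -138
L(m) = -21 + m + 18*I (L(m) = m + (-7 + 3*sqrt(-4))*3 = m + (-7 + 3*(2*I))*3 = m + (-7 + 6*I)*3 = m + (-21 + 18*I) = -21 + m + 18*I)
46234 + L(q) = 46234 + (-21 - 138 + 18*I) = 46234 + (-159 + 18*I) = 46075 + 18*I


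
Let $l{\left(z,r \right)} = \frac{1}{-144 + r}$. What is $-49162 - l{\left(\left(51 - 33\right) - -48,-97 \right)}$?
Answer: $- \frac{11848041}{241} \approx -49162.0$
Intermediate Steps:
$-49162 - l{\left(\left(51 - 33\right) - -48,-97 \right)} = -49162 - \frac{1}{-144 - 97} = -49162 - \frac{1}{-241} = -49162 - - \frac{1}{241} = -49162 + \frac{1}{241} = - \frac{11848041}{241}$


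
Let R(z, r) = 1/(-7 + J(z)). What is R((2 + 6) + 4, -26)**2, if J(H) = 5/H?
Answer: 144/6241 ≈ 0.023073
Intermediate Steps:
R(z, r) = 1/(-7 + 5/z)
R((2 + 6) + 4, -26)**2 = (-((2 + 6) + 4)/(-5 + 7*((2 + 6) + 4)))**2 = (-(8 + 4)/(-5 + 7*(8 + 4)))**2 = (-1*12/(-5 + 7*12))**2 = (-1*12/(-5 + 84))**2 = (-1*12/79)**2 = (-1*12*1/79)**2 = (-12/79)**2 = 144/6241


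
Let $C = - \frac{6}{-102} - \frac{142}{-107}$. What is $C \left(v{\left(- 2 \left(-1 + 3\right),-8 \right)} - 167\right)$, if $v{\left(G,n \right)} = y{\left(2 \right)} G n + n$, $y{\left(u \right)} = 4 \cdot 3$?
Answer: $\frac{526889}{1819} \approx 289.66$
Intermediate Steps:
$y{\left(u \right)} = 12$
$v{\left(G,n \right)} = n + 12 G n$ ($v{\left(G,n \right)} = 12 G n + n = n + 12 G n$)
$C = \frac{2521}{1819}$ ($C = \left(-6\right) \left(- \frac{1}{102}\right) - - \frac{142}{107} = \frac{1}{17} + \frac{142}{107} = \frac{2521}{1819} \approx 1.3859$)
$C \left(v{\left(- 2 \left(-1 + 3\right),-8 \right)} - 167\right) = \frac{2521 \left(- 8 \left(1 + 12 \left(- 2 \left(-1 + 3\right)\right)\right) - 167\right)}{1819} = \frac{2521 \left(- 8 \left(1 + 12 \left(\left(-2\right) 2\right)\right) - 167\right)}{1819} = \frac{2521 \left(- 8 \left(1 + 12 \left(-4\right)\right) - 167\right)}{1819} = \frac{2521 \left(- 8 \left(1 - 48\right) - 167\right)}{1819} = \frac{2521 \left(\left(-8\right) \left(-47\right) - 167\right)}{1819} = \frac{2521 \left(376 - 167\right)}{1819} = \frac{2521}{1819} \cdot 209 = \frac{526889}{1819}$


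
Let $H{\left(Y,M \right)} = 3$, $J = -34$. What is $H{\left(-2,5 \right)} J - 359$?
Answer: $-461$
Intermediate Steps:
$H{\left(-2,5 \right)} J - 359 = 3 \left(-34\right) - 359 = -102 - 359 = -461$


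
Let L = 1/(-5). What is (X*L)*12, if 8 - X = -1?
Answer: -108/5 ≈ -21.600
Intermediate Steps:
X = 9 (X = 8 - 1*(-1) = 8 + 1 = 9)
L = -1/5 ≈ -0.20000
(X*L)*12 = (9*(-1/5))*12 = -9/5*12 = -108/5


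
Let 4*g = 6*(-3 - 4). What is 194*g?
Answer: -2037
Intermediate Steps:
g = -21/2 (g = (6*(-3 - 4))/4 = (6*(-7))/4 = (1/4)*(-42) = -21/2 ≈ -10.500)
194*g = 194*(-21/2) = -2037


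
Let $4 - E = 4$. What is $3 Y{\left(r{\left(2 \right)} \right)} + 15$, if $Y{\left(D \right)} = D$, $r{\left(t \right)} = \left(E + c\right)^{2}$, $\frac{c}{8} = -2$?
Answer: $783$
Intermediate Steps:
$c = -16$ ($c = 8 \left(-2\right) = -16$)
$E = 0$ ($E = 4 - 4 = 0$)
$r{\left(t \right)} = 256$ ($r{\left(t \right)} = \left(0 - 16\right)^{2} = \left(-16\right)^{2} = 256$)
$3 Y{\left(r{\left(2 \right)} \right)} + 15 = 3 \cdot 256 + 15 = 768 + 15 = 783$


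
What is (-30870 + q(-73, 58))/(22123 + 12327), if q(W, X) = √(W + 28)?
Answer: -3087/3445 + 3*I*√5/34450 ≈ -0.89608 + 0.00019472*I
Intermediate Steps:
q(W, X) = √(28 + W)
(-30870 + q(-73, 58))/(22123 + 12327) = (-30870 + √(28 - 73))/(22123 + 12327) = (-30870 + √(-45))/34450 = (-30870 + 3*I*√5)*(1/34450) = -3087/3445 + 3*I*√5/34450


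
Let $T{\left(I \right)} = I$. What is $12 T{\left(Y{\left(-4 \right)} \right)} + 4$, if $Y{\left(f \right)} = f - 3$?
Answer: $-80$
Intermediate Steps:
$Y{\left(f \right)} = -3 + f$
$12 T{\left(Y{\left(-4 \right)} \right)} + 4 = 12 \left(-3 - 4\right) + 4 = 12 \left(-7\right) + 4 = -84 + 4 = -80$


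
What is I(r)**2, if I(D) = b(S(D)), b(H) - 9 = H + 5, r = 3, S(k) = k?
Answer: 289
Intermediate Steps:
b(H) = 14 + H (b(H) = 9 + (H + 5) = 9 + (5 + H) = 14 + H)
I(D) = 14 + D
I(r)**2 = (14 + 3)**2 = 17**2 = 289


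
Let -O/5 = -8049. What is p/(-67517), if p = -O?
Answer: 40245/67517 ≈ 0.59607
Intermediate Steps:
O = 40245 (O = -5*(-8049) = 40245)
p = -40245 (p = -1*40245 = -40245)
p/(-67517) = -40245/(-67517) = -40245*(-1/67517) = 40245/67517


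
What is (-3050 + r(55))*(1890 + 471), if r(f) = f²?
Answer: -59025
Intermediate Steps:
(-3050 + r(55))*(1890 + 471) = (-3050 + 55²)*(1890 + 471) = (-3050 + 3025)*2361 = -25*2361 = -59025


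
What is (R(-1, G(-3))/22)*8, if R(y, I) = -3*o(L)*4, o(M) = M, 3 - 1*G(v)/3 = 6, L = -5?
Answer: 240/11 ≈ 21.818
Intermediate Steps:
G(v) = -9 (G(v) = 9 - 3*6 = 9 - 18 = -9)
R(y, I) = 60 (R(y, I) = -3*(-5)*4 = 15*4 = 60)
(R(-1, G(-3))/22)*8 = (60/22)*8 = (60*(1/22))*8 = (30/11)*8 = 240/11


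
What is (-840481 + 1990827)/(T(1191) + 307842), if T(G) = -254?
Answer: 575173/153794 ≈ 3.7399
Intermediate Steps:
(-840481 + 1990827)/(T(1191) + 307842) = (-840481 + 1990827)/(-254 + 307842) = 1150346/307588 = 1150346*(1/307588) = 575173/153794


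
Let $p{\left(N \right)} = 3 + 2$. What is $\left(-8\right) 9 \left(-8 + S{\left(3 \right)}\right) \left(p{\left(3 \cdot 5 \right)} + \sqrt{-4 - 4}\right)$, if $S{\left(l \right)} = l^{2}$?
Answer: $-360 - 144 i \sqrt{2} \approx -360.0 - 203.65 i$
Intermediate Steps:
$p{\left(N \right)} = 5$
$\left(-8\right) 9 \left(-8 + S{\left(3 \right)}\right) \left(p{\left(3 \cdot 5 \right)} + \sqrt{-4 - 4}\right) = \left(-8\right) 9 \left(-8 + 3^{2}\right) \left(5 + \sqrt{-4 - 4}\right) = - 72 \left(-8 + 9\right) \left(5 + \sqrt{-8}\right) = - 72 \cdot 1 \left(5 + 2 i \sqrt{2}\right) = - 72 \left(5 + 2 i \sqrt{2}\right) = -360 - 144 i \sqrt{2}$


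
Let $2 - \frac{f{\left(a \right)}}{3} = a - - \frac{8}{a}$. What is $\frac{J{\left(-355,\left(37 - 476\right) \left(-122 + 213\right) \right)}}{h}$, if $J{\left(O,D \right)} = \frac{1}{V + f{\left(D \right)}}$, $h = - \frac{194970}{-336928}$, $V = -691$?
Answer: $\frac{3364984168}{232033931626785} \approx 1.4502 \cdot 10^{-5}$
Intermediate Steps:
$h = \frac{97485}{168464}$ ($h = \left(-194970\right) \left(- \frac{1}{336928}\right) = \frac{97485}{168464} \approx 0.57867$)
$f{\left(a \right)} = 6 - \frac{24}{a} - 3 a$ ($f{\left(a \right)} = 6 - 3 \left(a - - \frac{8}{a}\right) = 6 - 3 \left(a + \frac{8}{a}\right) = 6 - \left(3 a + \frac{24}{a}\right) = 6 - \frac{24}{a} - 3 a$)
$J{\left(O,D \right)} = \frac{1}{-685 - \frac{24}{D} - 3 D}$ ($J{\left(O,D \right)} = \frac{1}{-691 - \left(-6 + 3 D + \frac{24}{D}\right)} = \frac{1}{-685 - \frac{24}{D} - 3 D}$)
$\frac{J{\left(-355,\left(37 - 476\right) \left(-122 + 213\right) \right)}}{h} = \frac{\left(-1\right) \left(37 - 476\right) \left(-122 + 213\right) \frac{1}{24 + \left(37 - 476\right) \left(-122 + 213\right) \left(685 + 3 \left(37 - 476\right) \left(-122 + 213\right)\right)}}{\frac{97485}{168464}} = - \frac{\left(-439\right) 91}{24 + \left(-439\right) 91 \left(685 + 3 \left(\left(-439\right) 91\right)\right)} \frac{168464}{97485} = \left(-1\right) \left(-39949\right) \frac{1}{24 - 39949 \left(685 + 3 \left(-39949\right)\right)} \frac{168464}{97485} = \left(-1\right) \left(-39949\right) \frac{1}{24 - 39949 \left(685 - 119847\right)} \frac{168464}{97485} = \left(-1\right) \left(-39949\right) \frac{1}{24 - -4760402738} \cdot \frac{168464}{97485} = \left(-1\right) \left(-39949\right) \frac{1}{24 + 4760402738} \cdot \frac{168464}{97485} = \left(-1\right) \left(-39949\right) \frac{1}{4760402762} \cdot \frac{168464}{97485} = \frac{39949}{4760402762} \cdot \frac{168464}{97485} = \frac{3364984168}{232033931626785}$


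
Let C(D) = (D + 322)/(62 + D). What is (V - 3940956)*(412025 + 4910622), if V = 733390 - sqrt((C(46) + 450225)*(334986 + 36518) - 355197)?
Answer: -17072741547202 - 5322647*sqrt(13548165224547)/9 ≈ -1.9250e+13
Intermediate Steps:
C(D) = (322 + D)/(62 + D)
V = 733390 - sqrt(13548165224547)/9 (V = 733390 - sqrt(((322 + 46)/(62 + 46) + 450225)*(334986 + 36518) - 355197) = 733390 - sqrt((368/108 + 450225)*371504 - 355197) = 733390 - sqrt(((1/108)*368 + 450225)*371504 - 355197) = 733390 - sqrt((92/27 + 450225)*371504 - 355197) = 733390 - sqrt((12156167/27)*371504 - 355197) = 733390 - sqrt(4516064665168/27 - 355197) = 733390 - sqrt(4516055074849/27) = 733390 - sqrt(13548165224547)/9 ≈ 3.2441e+5)
(V - 3940956)*(412025 + 4910622) = ((733390 - sqrt(13548165224547)/9) - 3940956)*(412025 + 4910622) = (-3207566 - sqrt(13548165224547)/9)*5322647 = -17072741547202 - 5322647*sqrt(13548165224547)/9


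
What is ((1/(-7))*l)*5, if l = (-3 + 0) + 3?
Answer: 0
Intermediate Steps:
l = 0 (l = -3 + 3 = 0)
((1/(-7))*l)*5 = ((1/(-7))*0)*5 = ((1*(-1/7))*0)*5 = -1/7*0*5 = 0*5 = 0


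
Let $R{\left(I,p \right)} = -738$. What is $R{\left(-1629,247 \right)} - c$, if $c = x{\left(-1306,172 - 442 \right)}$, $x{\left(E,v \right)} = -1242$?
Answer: $504$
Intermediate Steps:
$c = -1242$
$R{\left(-1629,247 \right)} - c = -738 - -1242 = -738 + 1242 = 504$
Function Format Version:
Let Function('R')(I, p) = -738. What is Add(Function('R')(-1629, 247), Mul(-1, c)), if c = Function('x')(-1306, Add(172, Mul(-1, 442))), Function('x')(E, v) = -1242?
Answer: 504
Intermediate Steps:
c = -1242
Add(Function('R')(-1629, 247), Mul(-1, c)) = Add(-738, Mul(-1, -1242)) = Add(-738, 1242) = 504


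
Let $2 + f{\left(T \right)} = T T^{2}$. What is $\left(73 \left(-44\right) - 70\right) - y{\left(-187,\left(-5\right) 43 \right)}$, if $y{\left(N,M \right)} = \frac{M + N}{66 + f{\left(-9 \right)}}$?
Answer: $- \frac{2182932}{665} \approx -3282.6$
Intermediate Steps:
$f{\left(T \right)} = -2 + T^{3}$ ($f{\left(T \right)} = -2 + T T^{2} = -2 + T^{3}$)
$y{\left(N,M \right)} = - \frac{M}{665} - \frac{N}{665}$ ($y{\left(N,M \right)} = \frac{M + N}{66 + \left(-2 + \left(-9\right)^{3}\right)} = \frac{M + N}{66 - 731} = \frac{M + N}{-665} = \left(M + N\right) \left(- \frac{1}{665}\right) = - \frac{M}{665} - \frac{N}{665}$)
$\left(73 \left(-44\right) - 70\right) - y{\left(-187,\left(-5\right) 43 \right)} = \left(73 \left(-44\right) - 70\right) - \left(- \frac{\left(-5\right) 43}{665} - - \frac{187}{665}\right) = \left(-3212 - 70\right) - \left(\left(- \frac{1}{665}\right) \left(-215\right) + \frac{187}{665}\right) = -3282 - \left(\frac{43}{133} + \frac{187}{665}\right) = -3282 - \frac{402}{665} = - \frac{2182932}{665}$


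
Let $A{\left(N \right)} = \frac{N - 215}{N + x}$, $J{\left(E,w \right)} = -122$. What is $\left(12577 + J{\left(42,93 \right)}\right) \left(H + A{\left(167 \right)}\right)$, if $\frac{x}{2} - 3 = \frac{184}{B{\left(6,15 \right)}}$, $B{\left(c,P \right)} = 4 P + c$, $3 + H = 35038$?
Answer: $\frac{2571455202305}{5893} \approx 4.3636 \cdot 10^{8}$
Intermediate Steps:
$H = 35035$ ($H = -3 + 35038 = 35035$)
$B{\left(c,P \right)} = c + 4 P$
$x = \frac{382}{33}$ ($x = 6 + 2 \frac{184}{6 + 4 \cdot 15} = 6 + 2 \frac{184}{6 + 60} = 6 + 2 \cdot \frac{184}{66} = 6 + 2 \cdot 184 \cdot \frac{1}{66} = 6 + 2 \cdot \frac{92}{33} = 6 + \frac{184}{33} = \frac{382}{33} \approx 11.576$)
$A{\left(N \right)} = \frac{-215 + N}{\frac{382}{33} + N}$ ($A{\left(N \right)} = \frac{N - 215}{N + \frac{382}{33}} = \frac{-215 + N}{\frac{382}{33} + N}$)
$\left(12577 + J{\left(42,93 \right)}\right) \left(H + A{\left(167 \right)}\right) = \left(12577 - 122\right) \left(35035 + \frac{33 \left(-215 + 167\right)}{382 + 33 \cdot 167}\right) = 12455 \left(35035 + 33 \frac{1}{382 + 5511} \left(-48\right)\right) = 12455 \left(35035 + 33 \cdot \frac{1}{5893} \left(-48\right)\right) = 12455 \left(35035 - \frac{1584}{5893}\right) = 12455 \cdot \frac{206459671}{5893} = \frac{2571455202305}{5893}$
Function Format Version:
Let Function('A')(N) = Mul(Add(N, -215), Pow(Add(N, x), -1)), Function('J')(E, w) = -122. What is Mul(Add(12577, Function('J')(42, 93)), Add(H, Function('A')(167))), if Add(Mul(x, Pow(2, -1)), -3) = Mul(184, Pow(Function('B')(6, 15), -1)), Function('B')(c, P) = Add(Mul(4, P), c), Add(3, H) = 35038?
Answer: Rational(2571455202305, 5893) ≈ 4.3636e+8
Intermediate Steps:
H = 35035 (H = Add(-3, 35038) = 35035)
Function('B')(c, P) = Add(c, Mul(4, P))
x = Rational(382, 33) (x = Add(6, Mul(2, Mul(184, Pow(Add(6, Mul(4, 15)), -1)))) = Add(6, Mul(2, Mul(184, Pow(Add(6, 60), -1)))) = Add(6, Mul(2, Mul(184, Pow(66, -1)))) = Add(6, Mul(2, Mul(184, Rational(1, 66)))) = Add(6, Mul(2, Rational(92, 33))) = Add(6, Rational(184, 33)) = Rational(382, 33) ≈ 11.576)
Function('A')(N) = Mul(Pow(Add(Rational(382, 33), N), -1), Add(-215, N)) (Function('A')(N) = Mul(Add(N, -215), Pow(Add(N, Rational(382, 33)), -1)) = Mul(Add(-215, N), Pow(Add(Rational(382, 33), N), -1)) = Mul(Pow(Add(Rational(382, 33), N), -1), Add(-215, N)))
Mul(Add(12577, Function('J')(42, 93)), Add(H, Function('A')(167))) = Mul(Add(12577, -122), Add(35035, Mul(33, Pow(Add(382, Mul(33, 167)), -1), Add(-215, 167)))) = Mul(12455, Add(35035, Mul(33, Pow(Add(382, 5511), -1), -48))) = Mul(12455, Add(35035, Mul(33, Pow(5893, -1), -48))) = Mul(12455, Add(35035, Mul(33, Rational(1, 5893), -48))) = Mul(12455, Add(35035, Rational(-1584, 5893))) = Mul(12455, Rational(206459671, 5893)) = Rational(2571455202305, 5893)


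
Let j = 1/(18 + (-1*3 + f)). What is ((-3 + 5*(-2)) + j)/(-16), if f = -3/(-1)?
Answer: 233/288 ≈ 0.80903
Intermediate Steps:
f = 3 (f = -3*(-1) = 3)
j = 1/18 (j = 1/(18 + (-1*3 + 3)) = 1/(18 + (-3 + 3)) = 1/(18 + 0) = 1/18 ≈ 0.055556)
((-3 + 5*(-2)) + j)/(-16) = ((-3 + 5*(-2)) + 1/18)/(-16) = ((-3 - 10) + 1/18)*(-1/16) = (-13 + 1/18)*(-1/16) = -233/18*(-1/16) = 233/288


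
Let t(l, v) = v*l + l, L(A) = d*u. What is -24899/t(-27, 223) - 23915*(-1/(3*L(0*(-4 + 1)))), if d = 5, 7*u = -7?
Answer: -1373947/864 ≈ -1590.2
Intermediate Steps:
u = -1 (u = (⅐)*(-7) = -1)
L(A) = -5 (L(A) = 5*(-1) = -5)
t(l, v) = l + l*v (t(l, v) = l*v + l = l + l*v)
-24899/t(-27, 223) - 23915*(-1/(3*L(0*(-4 + 1)))) = -24899*(-1/(27*(1 + 223))) - 23915/((-5*(-3))) = -24899/((-27*224)) - 23915/15 = -24899/(-6048) - 23915*1/15 = -24899*(-1/6048) - 4783/3 = 3557/864 - 4783/3 = -1373947/864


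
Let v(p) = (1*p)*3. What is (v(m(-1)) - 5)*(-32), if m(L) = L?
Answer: 256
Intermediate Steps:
v(p) = 3*p (v(p) = p*3 = 3*p)
(v(m(-1)) - 5)*(-32) = (3*(-1) - 5)*(-32) = (-3 - 5)*(-32) = -8*(-32) = 256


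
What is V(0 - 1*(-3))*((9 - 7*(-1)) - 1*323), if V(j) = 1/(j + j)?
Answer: -307/6 ≈ -51.167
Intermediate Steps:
V(j) = 1/(2*j)
V(0 - 1*(-3))*((9 - 7*(-1)) - 1*323) = (1/(2*(0 - 1*(-3))))*((9 - 7*(-1)) - 1*323) = (1/(2*(0 + 3)))*((9 + 7) - 323) = ((1/2)/3)*(16 - 323) = ((1/2)*(1/3))*(-307) = (1/6)*(-307) = -307/6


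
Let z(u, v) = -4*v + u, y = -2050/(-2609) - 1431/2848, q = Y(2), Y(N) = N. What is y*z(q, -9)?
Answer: 39993499/3715216 ≈ 10.765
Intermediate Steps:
q = 2
y = 2104921/7430432 (y = -2050*(-1/2609) - 1431*1/2848 = 2050/2609 - 1431/2848 = 2104921/7430432 ≈ 0.28328)
z(u, v) = u - 4*v
y*z(q, -9) = 2104921*(2 - 4*(-9))/7430432 = 2104921*(2 + 36)/7430432 = (2104921/7430432)*38 = 39993499/3715216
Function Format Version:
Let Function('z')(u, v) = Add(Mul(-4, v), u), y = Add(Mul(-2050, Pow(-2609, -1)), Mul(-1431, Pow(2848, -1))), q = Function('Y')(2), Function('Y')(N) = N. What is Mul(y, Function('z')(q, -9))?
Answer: Rational(39993499, 3715216) ≈ 10.765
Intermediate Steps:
q = 2
y = Rational(2104921, 7430432) (y = Add(Mul(-2050, Rational(-1, 2609)), Mul(-1431, Rational(1, 2848))) = Add(Rational(2050, 2609), Rational(-1431, 2848)) = Rational(2104921, 7430432) ≈ 0.28328)
Function('z')(u, v) = Add(u, Mul(-4, v))
Mul(y, Function('z')(q, -9)) = Mul(Rational(2104921, 7430432), Add(2, Mul(-4, -9))) = Mul(Rational(2104921, 7430432), Add(2, 36)) = Mul(Rational(2104921, 7430432), 38) = Rational(39993499, 3715216)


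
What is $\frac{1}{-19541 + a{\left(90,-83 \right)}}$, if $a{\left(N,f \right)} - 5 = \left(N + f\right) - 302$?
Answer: $- \frac{1}{19831} \approx -5.0426 \cdot 10^{-5}$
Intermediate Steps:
$a{\left(N,f \right)} = -297 + N + f$ ($a{\left(N,f \right)} = 5 - \left(302 - N - f\right) = 5 + \left(-302 + N + f\right) = -297 + N + f$)
$\frac{1}{-19541 + a{\left(90,-83 \right)}} = \frac{1}{-19541 - 290} = \frac{1}{-19831} = - \frac{1}{19831}$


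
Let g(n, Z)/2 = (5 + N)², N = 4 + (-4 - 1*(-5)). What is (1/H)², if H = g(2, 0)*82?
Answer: 1/268960000 ≈ 3.7180e-9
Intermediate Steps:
N = 5 (N = 4 + (-4 + 5) = 4 + 1 = 5)
g(n, Z) = 200 (g(n, Z) = 2*(5 + 5)² = 2*10² = 2*100 = 200)
H = 16400 (H = 200*82 = 16400)
(1/H)² = (1/16400)² = 1/268960000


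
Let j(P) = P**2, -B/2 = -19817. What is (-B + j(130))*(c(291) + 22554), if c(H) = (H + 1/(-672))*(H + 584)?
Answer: -100821724551/16 ≈ -6.3014e+9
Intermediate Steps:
B = 39634 (B = -2*(-19817) = 39634)
c(H) = (584 + H)*(-1/672 + H) (c(H) = (H - 1/672)*(584 + H) = (-1/672 + H)*(584 + H) = (584 + H)*(-1/672 + H))
(-B + j(130))*(c(291) + 22554) = (-1*39634 + 130**2)*((-73/84 + 291**2 + (392447/672)*291) + 22554) = (-39634 + 16900)*((-73/84 + 84681 + 38067359/224) + 22554) = -22734*(24443875/96 + 22554) = -22734*26609059/96 = -100821724551/16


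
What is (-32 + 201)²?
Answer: 28561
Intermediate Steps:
(-32 + 201)² = 169² = 28561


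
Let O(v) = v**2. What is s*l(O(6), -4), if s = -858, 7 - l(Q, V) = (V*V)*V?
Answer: -60918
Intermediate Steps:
l(Q, V) = 7 - V**3 (l(Q, V) = 7 - V*V*V = 7 - V**2*V = 7 - V**3)
s*l(O(6), -4) = -858*(7 - 1*(-4)**3) = -858*(7 - 1*(-64)) = -858*(7 + 64) = -858*71 = -60918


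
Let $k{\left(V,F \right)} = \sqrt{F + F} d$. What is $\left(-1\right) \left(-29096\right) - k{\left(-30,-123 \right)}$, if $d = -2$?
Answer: $29096 + 2 i \sqrt{246} \approx 29096.0 + 31.369 i$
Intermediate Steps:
$k{\left(V,F \right)} = - 2 \sqrt{2} \sqrt{F}$ ($k{\left(V,F \right)} = \sqrt{F + F} \left(-2\right) = \sqrt{2 F} \left(-2\right) = \sqrt{2} \sqrt{F} \left(-2\right) = - 2 \sqrt{2} \sqrt{F}$)
$\left(-1\right) \left(-29096\right) - k{\left(-30,-123 \right)} = \left(-1\right) \left(-29096\right) - - 2 \sqrt{2} \sqrt{-123} = 29096 - - 2 \sqrt{2} i \sqrt{123} = 29096 - - 2 i \sqrt{246} = 29096 + 2 i \sqrt{246}$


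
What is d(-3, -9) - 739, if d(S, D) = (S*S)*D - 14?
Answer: -834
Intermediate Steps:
d(S, D) = -14 + D*S² (d(S, D) = S²*D - 14 = D*S² - 14 = -14 + D*S²)
d(-3, -9) - 739 = (-14 - 9*(-3)²) - 739 = (-14 - 9*9) - 739 = (-14 - 81) - 739 = -95 - 739 = -834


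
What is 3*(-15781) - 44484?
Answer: -91827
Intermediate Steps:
3*(-15781) - 44484 = -47343 - 44484 = -91827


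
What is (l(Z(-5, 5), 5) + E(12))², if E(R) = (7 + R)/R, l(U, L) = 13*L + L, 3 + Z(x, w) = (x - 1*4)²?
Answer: 737881/144 ≈ 5124.2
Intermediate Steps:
Z(x, w) = -3 + (-4 + x)² (Z(x, w) = -3 + (x - 1*4)² = -3 + (x - 4)² = -3 + (-4 + x)²)
l(U, L) = 14*L
E(R) = (7 + R)/R
(l(Z(-5, 5), 5) + E(12))² = (14*5 + (7 + 12)/12)² = (70 + (1/12)*19)² = (70 + 19/12)² = (859/12)² = 737881/144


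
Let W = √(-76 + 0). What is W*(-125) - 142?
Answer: -142 - 250*I*√19 ≈ -142.0 - 1089.7*I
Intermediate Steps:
W = 2*I*√19 (W = √(-76) = 2*I*√19 ≈ 8.7178*I)
W*(-125) - 142 = (2*I*√19)*(-125) - 142 = -250*I*√19 - 142 = -142 - 250*I*√19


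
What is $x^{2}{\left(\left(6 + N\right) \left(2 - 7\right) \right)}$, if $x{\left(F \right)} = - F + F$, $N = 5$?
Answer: $0$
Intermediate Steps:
$x{\left(F \right)} = 0$
$x^{2}{\left(\left(6 + N\right) \left(2 - 7\right) \right)} = 0^{2} = 0$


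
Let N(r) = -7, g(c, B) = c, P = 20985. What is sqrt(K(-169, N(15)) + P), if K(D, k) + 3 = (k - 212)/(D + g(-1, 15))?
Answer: 9*sqrt(7486630)/170 ≈ 144.86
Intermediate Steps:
K(D, k) = -3 + (-212 + k)/(-1 + D) (K(D, k) = -3 + (k - 212)/(D - 1) = -3 + (-212 + k)/(-1 + D))
sqrt(K(-169, N(15)) + P) = sqrt((-209 - 7 - 3*(-169))/(-1 - 169) + 20985) = sqrt((-209 - 7 + 507)/(-170) + 20985) = sqrt(-1/170*291 + 20985) = sqrt(-291/170 + 20985) = sqrt(3567159/170) = 9*sqrt(7486630)/170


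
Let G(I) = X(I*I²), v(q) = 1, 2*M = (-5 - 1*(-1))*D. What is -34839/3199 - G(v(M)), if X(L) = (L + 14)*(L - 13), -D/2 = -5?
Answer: 77283/457 ≈ 169.11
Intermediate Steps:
D = 10 (D = -2*(-5) = 10)
M = -20 (M = ((-5 - 1*(-1))*10)/2 = ((-5 + 1)*10)/2 = (-4*10)/2 = (½)*(-40) = -20)
X(L) = (-13 + L)*(14 + L) (X(L) = (14 + L)*(-13 + L) = (-13 + L)*(14 + L))
G(I) = -182 + I³ + I⁶ (G(I) = -182 + I*I² + (I*I²)² = -182 + I³ + (I³)² = -182 + I³ + I⁶)
-34839/3199 - G(v(M)) = -34839/3199 - (-182 + 1³ + 1⁶) = -34839*1/3199 - (-182 + 1 + 1) = -4977/457 - 1*(-180) = -4977/457 + 180 = 77283/457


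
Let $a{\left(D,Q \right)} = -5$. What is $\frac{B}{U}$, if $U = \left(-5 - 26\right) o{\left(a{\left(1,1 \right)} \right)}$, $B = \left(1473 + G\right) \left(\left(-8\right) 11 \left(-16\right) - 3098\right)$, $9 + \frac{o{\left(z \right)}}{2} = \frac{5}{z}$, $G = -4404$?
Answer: $\frac{495339}{62} \approx 7989.3$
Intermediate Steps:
$o{\left(z \right)} = -18 + \frac{10}{z}$ ($o{\left(z \right)} = -18 + 2 \frac{5}{z} = -18 + \frac{10}{z}$)
$B = 4953390$ ($B = \left(1473 - 4404\right) \left(\left(-8\right) 11 \left(-16\right) - 3098\right) = - 2931 \left(\left(-88\right) \left(-16\right) - 3098\right) = - 2931 \left(1408 - 3098\right) = \left(-2931\right) \left(-1690\right) = 4953390$)
$U = 620$ ($U = \left(-5 - 26\right) \left(-18 + \frac{10}{-5}\right) = - 31 \left(-18 + 10 \left(- \frac{1}{5}\right)\right) = - 31 \left(-18 - 2\right) = \left(-31\right) \left(-20\right) = 620$)
$\frac{B}{U} = \frac{4953390}{620} = 4953390 \cdot \frac{1}{620} = \frac{495339}{62}$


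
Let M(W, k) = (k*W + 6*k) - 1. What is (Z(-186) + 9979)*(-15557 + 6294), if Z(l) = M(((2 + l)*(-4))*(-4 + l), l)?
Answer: -241014941826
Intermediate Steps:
M(W, k) = -1 + 6*k + W*k (M(W, k) = (W*k + 6*k) - 1 = (6*k + W*k) - 1 = -1 + 6*k + W*k)
Z(l) = -1 + 6*l + l*(-8 - 4*l)*(-4 + l) (Z(l) = -1 + 6*l + (((2 + l)*(-4))*(-4 + l))*l = -1 + 6*l + ((-8 - 4*l)*(-4 + l))*l = -1 + 6*l + l*(-8 - 4*l)*(-4 + l))
(Z(-186) + 9979)*(-15557 + 6294) = ((-1 - 4*(-186)³ + 8*(-186)² + 38*(-186)) + 9979)*(-15557 + 6294) = ((-1 - 4*(-6434856) + 8*34596 - 7068) + 9979)*(-9263) = ((-1 + 25739424 + 276768 - 7068) + 9979)*(-9263) = (26009123 + 9979)*(-9263) = 26019102*(-9263) = -241014941826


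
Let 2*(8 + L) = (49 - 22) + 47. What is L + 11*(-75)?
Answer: -796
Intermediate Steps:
L = 29 (L = -8 + ((49 - 22) + 47)/2 = -8 + (27 + 47)/2 = -8 + (1/2)*74 = -8 + 37 = 29)
L + 11*(-75) = 29 + 11*(-75) = 29 - 825 = -796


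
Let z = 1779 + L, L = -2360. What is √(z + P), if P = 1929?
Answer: 2*√337 ≈ 36.715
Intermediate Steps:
z = -581 (z = 1779 - 2360 = -581)
√(z + P) = √(-581 + 1929) = √1348 = 2*√337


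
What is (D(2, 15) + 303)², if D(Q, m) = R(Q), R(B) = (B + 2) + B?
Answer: 95481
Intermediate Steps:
R(B) = 2 + 2*B (R(B) = (2 + B) + B = 2 + 2*B)
D(Q, m) = 2 + 2*Q
(D(2, 15) + 303)² = ((2 + 2*2) + 303)² = ((2 + 4) + 303)² = (6 + 303)² = 309² = 95481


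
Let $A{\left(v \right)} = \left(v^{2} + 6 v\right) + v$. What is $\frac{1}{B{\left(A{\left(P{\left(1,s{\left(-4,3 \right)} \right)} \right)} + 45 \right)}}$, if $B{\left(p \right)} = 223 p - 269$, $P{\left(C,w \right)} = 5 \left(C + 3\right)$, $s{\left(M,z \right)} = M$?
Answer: $\frac{1}{130186} \approx 7.6813 \cdot 10^{-6}$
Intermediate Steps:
$P{\left(C,w \right)} = 15 + 5 C$ ($P{\left(C,w \right)} = 5 \left(3 + C\right) = 15 + 5 C$)
$A{\left(v \right)} = v^{2} + 7 v$
$B{\left(p \right)} = -269 + 223 p$ ($B{\left(p \right)} = 223 p - 269 = -269 + 223 p$)
$\frac{1}{B{\left(A{\left(P{\left(1,s{\left(-4,3 \right)} \right)} \right)} + 45 \right)}} = \frac{1}{-269 + 223 \left(\left(15 + 5 \cdot 1\right) \left(7 + \left(15 + 5 \cdot 1\right)\right) + 45\right)} = \frac{1}{-269 + 223 \left(\left(15 + 5\right) \left(7 + \left(15 + 5\right)\right) + 45\right)} = \frac{1}{-269 + 223 \left(20 \left(7 + 20\right) + 45\right)} = \frac{1}{-269 + 223 \left(20 \cdot 27 + 45\right)} = \frac{1}{-269 + 223 \left(540 + 45\right)} = \frac{1}{-269 + 223 \cdot 585} = \frac{1}{-269 + 130455} = \frac{1}{130186}$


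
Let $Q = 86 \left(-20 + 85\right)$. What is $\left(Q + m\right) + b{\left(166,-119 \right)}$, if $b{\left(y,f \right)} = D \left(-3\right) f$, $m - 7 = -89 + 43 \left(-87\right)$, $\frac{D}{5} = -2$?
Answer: $-1803$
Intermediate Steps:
$D = -10$ ($D = 5 \left(-2\right) = -10$)
$Q = 5590$ ($Q = 86 \cdot 65 = 5590$)
$m = -3823$ ($m = 7 + \left(-89 + 43 \left(-87\right)\right) = 7 - 3830 = -3823$)
$b{\left(y,f \right)} = 30 f$ ($b{\left(y,f \right)} = \left(-10\right) \left(-3\right) f = 30 f$)
$\left(Q + m\right) + b{\left(166,-119 \right)} = \left(5590 - 3823\right) + 30 \left(-119\right) = 1767 - 3570 = -1803$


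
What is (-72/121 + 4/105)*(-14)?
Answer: 14152/1815 ≈ 7.7972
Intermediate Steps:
(-72/121 + 4/105)*(-14) = -7076/12705*(-14) = 14152/1815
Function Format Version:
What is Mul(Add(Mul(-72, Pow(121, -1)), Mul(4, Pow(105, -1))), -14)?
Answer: Rational(14152, 1815) ≈ 7.7972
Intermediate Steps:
Mul(Add(Mul(-72, Pow(121, -1)), Mul(4, Pow(105, -1))), -14) = Mul(Add(Mul(-72, Rational(1, 121)), Mul(4, Rational(1, 105))), -14) = Mul(Add(Rational(-72, 121), Rational(4, 105)), -14) = Mul(Rational(-7076, 12705), -14) = Rational(14152, 1815)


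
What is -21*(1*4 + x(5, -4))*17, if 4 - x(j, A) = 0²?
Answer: -2856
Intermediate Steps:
x(j, A) = 4 (x(j, A) = 4 - 1*0² = 4 - 1*0 = 4 + 0 = 4)
-21*(1*4 + x(5, -4))*17 = -21*(1*4 + 4)*17 = -21*(4 + 4)*17 = -21*8*17 = -168*17 = -2856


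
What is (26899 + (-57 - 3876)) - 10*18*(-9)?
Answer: 24586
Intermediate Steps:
(26899 + (-57 - 3876)) - 10*18*(-9) = (26899 - 3933) - 180*(-9) = 22966 + 1620 = 24586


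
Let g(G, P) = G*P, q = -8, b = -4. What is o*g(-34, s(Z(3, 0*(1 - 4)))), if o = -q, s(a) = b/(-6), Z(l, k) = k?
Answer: -544/3 ≈ -181.33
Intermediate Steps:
s(a) = ⅔ (s(a) = -4/(-6) = -4*(-⅙) = ⅔)
o = 8 (o = -1*(-8) = 8)
o*g(-34, s(Z(3, 0*(1 - 4)))) = 8*(-34*⅔) = 8*(-68/3) = -544/3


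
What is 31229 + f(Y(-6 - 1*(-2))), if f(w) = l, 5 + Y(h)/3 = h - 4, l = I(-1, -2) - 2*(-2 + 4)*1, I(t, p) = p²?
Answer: 31229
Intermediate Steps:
l = 0 (l = (-2)² - 2*(-2 + 4)*1 = 4 - 2*2*1 = 4 - 4*1 = 4 - 4 = 0)
Y(h) = -27 + 3*h (Y(h) = -15 + 3*(h - 4) = -15 + 3*(-4 + h) = -15 + (-12 + 3*h) = -27 + 3*h)
f(w) = 0
31229 + f(Y(-6 - 1*(-2))) = 31229 + 0 = 31229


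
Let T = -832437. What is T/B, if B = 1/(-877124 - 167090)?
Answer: 869242369518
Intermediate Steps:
B = -1/1044214 (B = 1/(-1044214) = -1/1044214 ≈ -9.5766e-7)
T/B = -832437/(-1/1044214) = -832437*(-1044214) = 869242369518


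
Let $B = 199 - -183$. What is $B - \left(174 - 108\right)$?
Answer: $316$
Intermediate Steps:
$B = 382$ ($B = 199 + 183 = 382$)
$B - \left(174 - 108\right) = 382 - \left(174 - 108\right) = 382 - 66 = 316$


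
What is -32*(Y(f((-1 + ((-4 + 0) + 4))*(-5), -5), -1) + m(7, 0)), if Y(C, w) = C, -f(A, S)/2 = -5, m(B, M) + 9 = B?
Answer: -256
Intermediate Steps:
m(B, M) = -9 + B
f(A, S) = 10 (f(A, S) = -2*(-5) = 10)
-32*(Y(f((-1 + ((-4 + 0) + 4))*(-5), -5), -1) + m(7, 0)) = -32*(10 + (-9 + 7)) = -32*(10 - 2) = -32*8 = -256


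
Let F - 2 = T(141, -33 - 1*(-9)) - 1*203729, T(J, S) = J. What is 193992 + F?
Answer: -9594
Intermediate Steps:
F = -203586 (F = 2 + (141 - 1*203729) = 2 + (141 - 203729) = 2 - 203588 = -203586)
193992 + F = 193992 - 203586 = -9594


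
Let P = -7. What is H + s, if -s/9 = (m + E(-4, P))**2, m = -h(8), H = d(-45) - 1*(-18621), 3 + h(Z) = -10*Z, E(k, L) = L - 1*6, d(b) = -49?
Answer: -25528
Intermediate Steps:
E(k, L) = -6 + L (E(k, L) = L - 6 = -6 + L)
h(Z) = -3 - 10*Z
H = 18572 (H = -49 - 1*(-18621) = -49 + 18621 = 18572)
m = 83 (m = -(-3 - 10*8) = -(-3 - 80) = -1*(-83) = 83)
s = -44100 (s = -9*(83 + (-6 - 7))**2 = -9*(83 - 13)**2 = -9*70**2 = -9*4900 = -44100)
H + s = 18572 - 44100 = -25528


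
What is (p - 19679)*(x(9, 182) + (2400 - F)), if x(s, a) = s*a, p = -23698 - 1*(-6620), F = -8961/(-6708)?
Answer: -331767983617/2236 ≈ -1.4838e+8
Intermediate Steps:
F = 2987/2236 (F = -8961*(-1/6708) = 2987/2236 ≈ 1.3359)
p = -17078 (p = -23698 + 6620 = -17078)
x(s, a) = a*s
(p - 19679)*(x(9, 182) + (2400 - F)) = (-17078 - 19679)*(182*9 + (2400 - 1*2987/2236)) = -36757*(1638 + (2400 - 2987/2236)) = -36757*(1638 + 5363413/2236) = -36757*9025981/2236 = -331767983617/2236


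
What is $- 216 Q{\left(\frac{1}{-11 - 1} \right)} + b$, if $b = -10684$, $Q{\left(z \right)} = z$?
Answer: $-10666$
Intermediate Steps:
$- 216 Q{\left(\frac{1}{-11 - 1} \right)} + b = - \frac{216}{-11 - 1} - 10684 = - \frac{216}{-12} - 10684 = \left(-216\right) \left(- \frac{1}{12}\right) - 10684 = 18 - 10684 = -10666$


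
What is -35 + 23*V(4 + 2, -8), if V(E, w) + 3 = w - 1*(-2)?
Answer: -242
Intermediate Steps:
V(E, w) = -1 + w (V(E, w) = -3 + (w - 1*(-2)) = -3 + (w + 2) = -3 + (2 + w) = -1 + w)
-35 + 23*V(4 + 2, -8) = -35 + 23*(-1 - 8) = -35 + 23*(-9) = -35 - 207 = -242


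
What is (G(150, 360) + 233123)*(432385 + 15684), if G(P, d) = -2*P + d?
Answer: 104482073627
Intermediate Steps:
G(P, d) = d - 2*P
(G(150, 360) + 233123)*(432385 + 15684) = ((360 - 2*150) + 233123)*(432385 + 15684) = ((360 - 300) + 233123)*448069 = (60 + 233123)*448069 = 233183*448069 = 104482073627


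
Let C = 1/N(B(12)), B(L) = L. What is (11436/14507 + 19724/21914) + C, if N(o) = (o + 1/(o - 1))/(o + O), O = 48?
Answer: 140602625378/21140775467 ≈ 6.6508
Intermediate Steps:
N(o) = (o + 1/(-1 + o))/(48 + o) (N(o) = (o + 1/(o - 1))/(o + 48) = (o + 1/(-1 + o))/(48 + o))
C = 660/133 (C = 1/((1 + 12**2 - 1*12)/(-48 + 12**2 + 47*12)) = 1/((1 + 144 - 12)/(-48 + 144 + 564)) = 1/(133/660) = 660/133 ≈ 4.9624)
(11436/14507 + 19724/21914) + C = (11436/14507 + 19724/21914) + 660/133 = (11436*(1/14507) + 19724*(1/21914)) + 660/133 = (11436/14507 + 9862/10957) + 660/133 = 268372286/158953199 + 660/133 = 140602625378/21140775467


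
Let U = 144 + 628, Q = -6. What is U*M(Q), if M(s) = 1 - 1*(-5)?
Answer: 4632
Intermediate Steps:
M(s) = 6 (M(s) = 1 + 5 = 6)
U = 772
U*M(Q) = 772*6 = 4632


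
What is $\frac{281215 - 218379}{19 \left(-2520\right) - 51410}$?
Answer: $- \frac{31418}{49645} \approx -0.63285$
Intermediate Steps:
$\frac{281215 - 218379}{19 \left(-2520\right) - 51410} = \frac{62836}{-47880 - 51410} = \frac{62836}{-99290} = 62836 \left(- \frac{1}{99290}\right) = - \frac{31418}{49645}$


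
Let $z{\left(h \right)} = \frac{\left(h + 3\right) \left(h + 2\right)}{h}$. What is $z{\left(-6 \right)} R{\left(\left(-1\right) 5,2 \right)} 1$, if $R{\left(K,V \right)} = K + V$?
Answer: $6$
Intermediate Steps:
$z{\left(h \right)} = \frac{\left(2 + h\right) \left(3 + h\right)}{h}$ ($z{\left(h \right)} = \frac{\left(3 + h\right) \left(2 + h\right)}{h} = \frac{\left(2 + h\right) \left(3 + h\right)}{h}$)
$z{\left(-6 \right)} R{\left(\left(-1\right) 5,2 \right)} 1 = \left(5 - 6 + \frac{6}{-6}\right) \left(\left(-1\right) 5 + 2\right) 1 = \left(5 - 6 + 6 \left(- \frac{1}{6}\right)\right) \left(-5 + 2\right) 1 = \left(5 - 6 - 1\right) \left(-3\right) 1 = \left(-2\right) \left(-3\right) 1 = 6 \cdot 1 = 6$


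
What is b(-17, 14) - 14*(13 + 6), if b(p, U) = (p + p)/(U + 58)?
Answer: -9593/36 ≈ -266.47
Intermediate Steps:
b(p, U) = 2*p/(58 + U) (b(p, U) = (2*p)/(58 + U) = 2*p/(58 + U))
b(-17, 14) - 14*(13 + 6) = 2*(-17)/(58 + 14) - 14*(13 + 6) = 2*(-17)/72 - 14*19 = 2*(-17)*(1/72) - 266 = -17/36 - 266 = -9593/36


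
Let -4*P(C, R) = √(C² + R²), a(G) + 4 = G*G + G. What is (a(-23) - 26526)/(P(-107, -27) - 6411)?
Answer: 1334718912/328801279 - 52048*√12178/328801279 ≈ 4.0419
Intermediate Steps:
a(G) = -4 + G + G² (a(G) = -4 + (G*G + G) = -4 + (G² + G) = -4 + (G + G²) = -4 + G + G²)
P(C, R) = -√(C² + R²)/4
(a(-23) - 26526)/(P(-107, -27) - 6411) = ((-4 - 23 + (-23)²) - 26526)/(-√((-107)² + (-27)²)/4 - 6411) = ((-4 - 23 + 529) - 26526)/(-√(11449 + 729)/4 - 6411) = (502 - 26526)/(-√12178/4 - 6411) = -26024/(-6411 - √12178/4)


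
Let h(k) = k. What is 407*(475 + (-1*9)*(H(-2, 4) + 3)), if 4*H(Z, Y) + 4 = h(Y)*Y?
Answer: 171347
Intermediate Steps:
H(Z, Y) = -1 + Y**2/4 (H(Z, Y) = -1 + (Y*Y)/4 = -1 + Y**2/4)
407*(475 + (-1*9)*(H(-2, 4) + 3)) = 407*(475 + (-1*9)*((-1 + (1/4)*4**2) + 3)) = 407*(475 - 9*((-1 + (1/4)*16) + 3)) = 407*(475 - 9*((-1 + 4) + 3)) = 407*(475 - 9*(3 + 3)) = 407*(475 - 9*6) = 407*(475 - 54) = 407*421 = 171347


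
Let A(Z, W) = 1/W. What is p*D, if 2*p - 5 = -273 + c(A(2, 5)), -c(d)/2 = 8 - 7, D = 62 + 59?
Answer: -16335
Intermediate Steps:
D = 121
c(d) = -2 (c(d) = -2*(8 - 7) = -2*1 = -2)
p = -135 (p = 5/2 + (-273 - 2)/2 = 5/2 + (½)*(-275) = 5/2 - 275/2 = -135)
p*D = -135*121 = -16335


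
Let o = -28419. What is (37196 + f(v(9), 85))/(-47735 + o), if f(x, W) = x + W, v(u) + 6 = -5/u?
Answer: -167735/342693 ≈ -0.48946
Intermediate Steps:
v(u) = -6 - 5/u
f(x, W) = W + x
(37196 + f(v(9), 85))/(-47735 + o) = (37196 + (85 + (-6 - 5/9)))/(-47735 - 28419) = (37196 + (85 + (-6 - 5*1/9)))/(-76154) = (37196 + (85 + (-6 - 5/9)))*(-1/76154) = (37196 + (85 - 59/9))*(-1/76154) = (37196 + 706/9)*(-1/76154) = (335470/9)*(-1/76154) = -167735/342693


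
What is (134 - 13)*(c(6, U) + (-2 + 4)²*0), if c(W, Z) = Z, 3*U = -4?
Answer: -484/3 ≈ -161.33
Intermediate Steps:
U = -4/3 (U = (⅓)*(-4) = -4/3 ≈ -1.3333)
(134 - 13)*(c(6, U) + (-2 + 4)²*0) = (134 - 13)*(-4/3 + (-2 + 4)²*0) = 121*(-4/3 + 2²*0) = 121*(-4/3 + 4*0) = 121*(-4/3 + 0) = 121*(-4/3) = -484/3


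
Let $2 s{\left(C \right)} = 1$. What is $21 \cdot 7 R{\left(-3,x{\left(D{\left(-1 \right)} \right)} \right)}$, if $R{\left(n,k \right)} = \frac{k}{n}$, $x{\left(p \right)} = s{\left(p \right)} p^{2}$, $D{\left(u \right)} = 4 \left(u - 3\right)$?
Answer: $-6272$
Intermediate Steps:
$s{\left(C \right)} = \frac{1}{2}$ ($s{\left(C \right)} = \frac{1}{2} \cdot 1 = \frac{1}{2}$)
$D{\left(u \right)} = -12 + 4 u$ ($D{\left(u \right)} = 4 \left(-3 + u\right) = -12 + 4 u$)
$x{\left(p \right)} = \frac{p^{2}}{2}$
$21 \cdot 7 R{\left(-3,x{\left(D{\left(-1 \right)} \right)} \right)} = 21 \cdot 7 \frac{\frac{1}{2} \left(-12 + 4 \left(-1\right)\right)^{2}}{-3} = 147 \frac{\left(-12 - 4\right)^{2}}{2} \left(- \frac{1}{3}\right) = 147 \frac{\left(-16\right)^{2}}{2} \left(- \frac{1}{3}\right) = 147 \cdot \frac{1}{2} \cdot 256 \left(- \frac{1}{3}\right) = 147 \cdot 128 \left(- \frac{1}{3}\right) = 147 \left(- \frac{128}{3}\right) = -6272$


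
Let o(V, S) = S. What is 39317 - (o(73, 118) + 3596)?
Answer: 35603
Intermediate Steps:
39317 - (o(73, 118) + 3596) = 39317 - (118 + 3596) = 39317 - 1*3714 = 39317 - 3714 = 35603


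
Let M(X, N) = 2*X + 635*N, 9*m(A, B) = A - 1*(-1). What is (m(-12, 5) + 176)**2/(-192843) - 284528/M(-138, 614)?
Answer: -2704220550215/3042940470381 ≈ -0.88869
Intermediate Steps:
m(A, B) = 1/9 + A/9 (m(A, B) = (A - 1*(-1))/9 = (A + 1)/9 = (1 + A)/9 = 1/9 + A/9)
(m(-12, 5) + 176)**2/(-192843) - 284528/M(-138, 614) = ((1/9 + (1/9)*(-12)) + 176)**2/(-192843) - 284528/(2*(-138) + 635*614) = ((1/9 - 4/3) + 176)**2*(-1/192843) - 284528/(-276 + 389890) = (-11/9 + 176)**2*(-1/192843) - 284528/389614 = (1573/9)**2*(-1/192843) - 284528*1/389614 = (2474329/81)*(-1/192843) - 142264/194807 = -2474329/15620283 - 142264/194807 = -2704220550215/3042940470381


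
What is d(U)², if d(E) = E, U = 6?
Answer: 36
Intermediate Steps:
d(U)² = 6² = 36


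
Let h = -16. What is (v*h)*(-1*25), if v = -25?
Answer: -10000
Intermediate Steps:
(v*h)*(-1*25) = (-25*(-16))*(-1*25) = 400*(-25) = -10000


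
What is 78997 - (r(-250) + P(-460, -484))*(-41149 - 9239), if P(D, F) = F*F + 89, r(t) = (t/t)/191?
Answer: 2255376728075/191 ≈ 1.1808e+10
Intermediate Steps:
r(t) = 1/191 (r(t) = 1*(1/191) = 1/191)
P(D, F) = 89 + F**2 (P(D, F) = F**2 + 89 = 89 + F**2)
78997 - (r(-250) + P(-460, -484))*(-41149 - 9239) = 78997 - (1/191 + (89 + (-484)**2))*(-41149 - 9239) = 78997 - (1/191 + (89 + 234256))*(-50388) = 78997 - (1/191 + 234345)*(-50388) = 78997 - 44759896*(-50388)/191 = 78997 - 1*(-2255361639648/191) = 78997 + 2255361639648/191 = 2255376728075/191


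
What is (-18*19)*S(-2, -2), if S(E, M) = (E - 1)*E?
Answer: -2052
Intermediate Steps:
S(E, M) = E*(-1 + E) (S(E, M) = (-1 + E)*E = E*(-1 + E))
(-18*19)*S(-2, -2) = (-18*19)*(-2*(-1 - 2)) = -(-684)*(-3) = -342*6 = -2052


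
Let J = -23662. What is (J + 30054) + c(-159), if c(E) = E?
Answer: 6233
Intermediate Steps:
(J + 30054) + c(-159) = (-23662 + 30054) - 159 = 6392 - 159 = 6233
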